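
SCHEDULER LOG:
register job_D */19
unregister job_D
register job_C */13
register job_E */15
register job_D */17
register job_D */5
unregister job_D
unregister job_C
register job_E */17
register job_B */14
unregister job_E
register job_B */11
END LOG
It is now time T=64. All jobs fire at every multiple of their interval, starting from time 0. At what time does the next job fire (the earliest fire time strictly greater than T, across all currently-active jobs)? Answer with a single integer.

Answer: 66

Derivation:
Op 1: register job_D */19 -> active={job_D:*/19}
Op 2: unregister job_D -> active={}
Op 3: register job_C */13 -> active={job_C:*/13}
Op 4: register job_E */15 -> active={job_C:*/13, job_E:*/15}
Op 5: register job_D */17 -> active={job_C:*/13, job_D:*/17, job_E:*/15}
Op 6: register job_D */5 -> active={job_C:*/13, job_D:*/5, job_E:*/15}
Op 7: unregister job_D -> active={job_C:*/13, job_E:*/15}
Op 8: unregister job_C -> active={job_E:*/15}
Op 9: register job_E */17 -> active={job_E:*/17}
Op 10: register job_B */14 -> active={job_B:*/14, job_E:*/17}
Op 11: unregister job_E -> active={job_B:*/14}
Op 12: register job_B */11 -> active={job_B:*/11}
  job_B: interval 11, next fire after T=64 is 66
Earliest fire time = 66 (job job_B)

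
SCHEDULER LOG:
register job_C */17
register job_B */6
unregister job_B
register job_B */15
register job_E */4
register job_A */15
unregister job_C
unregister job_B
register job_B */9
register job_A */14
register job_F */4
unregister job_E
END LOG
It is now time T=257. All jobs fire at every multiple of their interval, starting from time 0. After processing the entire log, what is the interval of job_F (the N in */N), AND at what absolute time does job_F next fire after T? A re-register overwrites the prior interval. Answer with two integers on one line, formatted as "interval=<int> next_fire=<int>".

Op 1: register job_C */17 -> active={job_C:*/17}
Op 2: register job_B */6 -> active={job_B:*/6, job_C:*/17}
Op 3: unregister job_B -> active={job_C:*/17}
Op 4: register job_B */15 -> active={job_B:*/15, job_C:*/17}
Op 5: register job_E */4 -> active={job_B:*/15, job_C:*/17, job_E:*/4}
Op 6: register job_A */15 -> active={job_A:*/15, job_B:*/15, job_C:*/17, job_E:*/4}
Op 7: unregister job_C -> active={job_A:*/15, job_B:*/15, job_E:*/4}
Op 8: unregister job_B -> active={job_A:*/15, job_E:*/4}
Op 9: register job_B */9 -> active={job_A:*/15, job_B:*/9, job_E:*/4}
Op 10: register job_A */14 -> active={job_A:*/14, job_B:*/9, job_E:*/4}
Op 11: register job_F */4 -> active={job_A:*/14, job_B:*/9, job_E:*/4, job_F:*/4}
Op 12: unregister job_E -> active={job_A:*/14, job_B:*/9, job_F:*/4}
Final interval of job_F = 4
Next fire of job_F after T=257: (257//4+1)*4 = 260

Answer: interval=4 next_fire=260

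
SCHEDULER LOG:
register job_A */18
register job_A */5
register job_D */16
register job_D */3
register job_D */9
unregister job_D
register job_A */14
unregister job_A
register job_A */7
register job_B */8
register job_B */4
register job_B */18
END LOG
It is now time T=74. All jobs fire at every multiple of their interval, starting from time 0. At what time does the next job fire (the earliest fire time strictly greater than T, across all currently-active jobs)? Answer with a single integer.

Op 1: register job_A */18 -> active={job_A:*/18}
Op 2: register job_A */5 -> active={job_A:*/5}
Op 3: register job_D */16 -> active={job_A:*/5, job_D:*/16}
Op 4: register job_D */3 -> active={job_A:*/5, job_D:*/3}
Op 5: register job_D */9 -> active={job_A:*/5, job_D:*/9}
Op 6: unregister job_D -> active={job_A:*/5}
Op 7: register job_A */14 -> active={job_A:*/14}
Op 8: unregister job_A -> active={}
Op 9: register job_A */7 -> active={job_A:*/7}
Op 10: register job_B */8 -> active={job_A:*/7, job_B:*/8}
Op 11: register job_B */4 -> active={job_A:*/7, job_B:*/4}
Op 12: register job_B */18 -> active={job_A:*/7, job_B:*/18}
  job_A: interval 7, next fire after T=74 is 77
  job_B: interval 18, next fire after T=74 is 90
Earliest fire time = 77 (job job_A)

Answer: 77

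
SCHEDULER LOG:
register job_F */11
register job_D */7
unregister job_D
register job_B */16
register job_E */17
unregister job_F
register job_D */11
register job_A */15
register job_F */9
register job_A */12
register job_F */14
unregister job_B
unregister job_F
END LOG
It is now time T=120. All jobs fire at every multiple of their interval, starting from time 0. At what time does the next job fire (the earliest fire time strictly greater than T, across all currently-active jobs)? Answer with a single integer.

Op 1: register job_F */11 -> active={job_F:*/11}
Op 2: register job_D */7 -> active={job_D:*/7, job_F:*/11}
Op 3: unregister job_D -> active={job_F:*/11}
Op 4: register job_B */16 -> active={job_B:*/16, job_F:*/11}
Op 5: register job_E */17 -> active={job_B:*/16, job_E:*/17, job_F:*/11}
Op 6: unregister job_F -> active={job_B:*/16, job_E:*/17}
Op 7: register job_D */11 -> active={job_B:*/16, job_D:*/11, job_E:*/17}
Op 8: register job_A */15 -> active={job_A:*/15, job_B:*/16, job_D:*/11, job_E:*/17}
Op 9: register job_F */9 -> active={job_A:*/15, job_B:*/16, job_D:*/11, job_E:*/17, job_F:*/9}
Op 10: register job_A */12 -> active={job_A:*/12, job_B:*/16, job_D:*/11, job_E:*/17, job_F:*/9}
Op 11: register job_F */14 -> active={job_A:*/12, job_B:*/16, job_D:*/11, job_E:*/17, job_F:*/14}
Op 12: unregister job_B -> active={job_A:*/12, job_D:*/11, job_E:*/17, job_F:*/14}
Op 13: unregister job_F -> active={job_A:*/12, job_D:*/11, job_E:*/17}
  job_A: interval 12, next fire after T=120 is 132
  job_D: interval 11, next fire after T=120 is 121
  job_E: interval 17, next fire after T=120 is 136
Earliest fire time = 121 (job job_D)

Answer: 121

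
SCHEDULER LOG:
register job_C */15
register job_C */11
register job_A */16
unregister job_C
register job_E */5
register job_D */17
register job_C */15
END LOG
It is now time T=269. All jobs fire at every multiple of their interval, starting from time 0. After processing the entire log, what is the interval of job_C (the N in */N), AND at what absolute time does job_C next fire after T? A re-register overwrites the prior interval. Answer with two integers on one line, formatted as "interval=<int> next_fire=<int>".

Op 1: register job_C */15 -> active={job_C:*/15}
Op 2: register job_C */11 -> active={job_C:*/11}
Op 3: register job_A */16 -> active={job_A:*/16, job_C:*/11}
Op 4: unregister job_C -> active={job_A:*/16}
Op 5: register job_E */5 -> active={job_A:*/16, job_E:*/5}
Op 6: register job_D */17 -> active={job_A:*/16, job_D:*/17, job_E:*/5}
Op 7: register job_C */15 -> active={job_A:*/16, job_C:*/15, job_D:*/17, job_E:*/5}
Final interval of job_C = 15
Next fire of job_C after T=269: (269//15+1)*15 = 270

Answer: interval=15 next_fire=270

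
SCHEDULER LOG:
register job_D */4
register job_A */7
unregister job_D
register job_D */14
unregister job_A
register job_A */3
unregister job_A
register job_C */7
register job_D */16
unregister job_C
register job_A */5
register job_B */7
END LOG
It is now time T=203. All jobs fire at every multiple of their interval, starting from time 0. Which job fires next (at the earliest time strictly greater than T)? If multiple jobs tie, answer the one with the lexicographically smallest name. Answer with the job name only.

Answer: job_A

Derivation:
Op 1: register job_D */4 -> active={job_D:*/4}
Op 2: register job_A */7 -> active={job_A:*/7, job_D:*/4}
Op 3: unregister job_D -> active={job_A:*/7}
Op 4: register job_D */14 -> active={job_A:*/7, job_D:*/14}
Op 5: unregister job_A -> active={job_D:*/14}
Op 6: register job_A */3 -> active={job_A:*/3, job_D:*/14}
Op 7: unregister job_A -> active={job_D:*/14}
Op 8: register job_C */7 -> active={job_C:*/7, job_D:*/14}
Op 9: register job_D */16 -> active={job_C:*/7, job_D:*/16}
Op 10: unregister job_C -> active={job_D:*/16}
Op 11: register job_A */5 -> active={job_A:*/5, job_D:*/16}
Op 12: register job_B */7 -> active={job_A:*/5, job_B:*/7, job_D:*/16}
  job_A: interval 5, next fire after T=203 is 205
  job_B: interval 7, next fire after T=203 is 210
  job_D: interval 16, next fire after T=203 is 208
Earliest = 205, winner (lex tiebreak) = job_A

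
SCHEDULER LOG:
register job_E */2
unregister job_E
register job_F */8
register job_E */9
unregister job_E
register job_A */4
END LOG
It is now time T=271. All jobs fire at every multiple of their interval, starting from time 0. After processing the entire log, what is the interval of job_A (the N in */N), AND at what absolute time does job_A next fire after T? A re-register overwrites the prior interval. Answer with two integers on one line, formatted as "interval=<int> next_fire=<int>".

Answer: interval=4 next_fire=272

Derivation:
Op 1: register job_E */2 -> active={job_E:*/2}
Op 2: unregister job_E -> active={}
Op 3: register job_F */8 -> active={job_F:*/8}
Op 4: register job_E */9 -> active={job_E:*/9, job_F:*/8}
Op 5: unregister job_E -> active={job_F:*/8}
Op 6: register job_A */4 -> active={job_A:*/4, job_F:*/8}
Final interval of job_A = 4
Next fire of job_A after T=271: (271//4+1)*4 = 272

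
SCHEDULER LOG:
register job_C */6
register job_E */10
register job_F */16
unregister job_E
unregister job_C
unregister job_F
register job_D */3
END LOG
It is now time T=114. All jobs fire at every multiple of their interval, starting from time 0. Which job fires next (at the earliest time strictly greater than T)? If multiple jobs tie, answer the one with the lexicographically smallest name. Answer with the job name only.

Op 1: register job_C */6 -> active={job_C:*/6}
Op 2: register job_E */10 -> active={job_C:*/6, job_E:*/10}
Op 3: register job_F */16 -> active={job_C:*/6, job_E:*/10, job_F:*/16}
Op 4: unregister job_E -> active={job_C:*/6, job_F:*/16}
Op 5: unregister job_C -> active={job_F:*/16}
Op 6: unregister job_F -> active={}
Op 7: register job_D */3 -> active={job_D:*/3}
  job_D: interval 3, next fire after T=114 is 117
Earliest = 117, winner (lex tiebreak) = job_D

Answer: job_D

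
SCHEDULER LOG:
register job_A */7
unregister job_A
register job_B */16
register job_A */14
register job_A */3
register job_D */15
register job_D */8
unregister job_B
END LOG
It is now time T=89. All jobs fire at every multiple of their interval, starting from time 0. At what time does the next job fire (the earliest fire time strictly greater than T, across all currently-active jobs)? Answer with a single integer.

Op 1: register job_A */7 -> active={job_A:*/7}
Op 2: unregister job_A -> active={}
Op 3: register job_B */16 -> active={job_B:*/16}
Op 4: register job_A */14 -> active={job_A:*/14, job_B:*/16}
Op 5: register job_A */3 -> active={job_A:*/3, job_B:*/16}
Op 6: register job_D */15 -> active={job_A:*/3, job_B:*/16, job_D:*/15}
Op 7: register job_D */8 -> active={job_A:*/3, job_B:*/16, job_D:*/8}
Op 8: unregister job_B -> active={job_A:*/3, job_D:*/8}
  job_A: interval 3, next fire after T=89 is 90
  job_D: interval 8, next fire after T=89 is 96
Earliest fire time = 90 (job job_A)

Answer: 90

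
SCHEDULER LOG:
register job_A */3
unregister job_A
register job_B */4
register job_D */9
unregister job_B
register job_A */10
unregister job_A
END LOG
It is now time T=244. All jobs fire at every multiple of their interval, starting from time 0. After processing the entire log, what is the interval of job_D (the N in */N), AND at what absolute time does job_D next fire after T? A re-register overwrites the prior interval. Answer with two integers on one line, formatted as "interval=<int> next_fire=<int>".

Answer: interval=9 next_fire=252

Derivation:
Op 1: register job_A */3 -> active={job_A:*/3}
Op 2: unregister job_A -> active={}
Op 3: register job_B */4 -> active={job_B:*/4}
Op 4: register job_D */9 -> active={job_B:*/4, job_D:*/9}
Op 5: unregister job_B -> active={job_D:*/9}
Op 6: register job_A */10 -> active={job_A:*/10, job_D:*/9}
Op 7: unregister job_A -> active={job_D:*/9}
Final interval of job_D = 9
Next fire of job_D after T=244: (244//9+1)*9 = 252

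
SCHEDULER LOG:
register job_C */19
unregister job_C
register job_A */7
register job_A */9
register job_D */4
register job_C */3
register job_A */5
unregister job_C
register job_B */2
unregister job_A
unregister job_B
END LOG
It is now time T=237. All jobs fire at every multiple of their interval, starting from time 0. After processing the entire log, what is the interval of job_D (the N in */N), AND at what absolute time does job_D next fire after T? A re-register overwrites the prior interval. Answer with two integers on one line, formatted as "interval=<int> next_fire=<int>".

Answer: interval=4 next_fire=240

Derivation:
Op 1: register job_C */19 -> active={job_C:*/19}
Op 2: unregister job_C -> active={}
Op 3: register job_A */7 -> active={job_A:*/7}
Op 4: register job_A */9 -> active={job_A:*/9}
Op 5: register job_D */4 -> active={job_A:*/9, job_D:*/4}
Op 6: register job_C */3 -> active={job_A:*/9, job_C:*/3, job_D:*/4}
Op 7: register job_A */5 -> active={job_A:*/5, job_C:*/3, job_D:*/4}
Op 8: unregister job_C -> active={job_A:*/5, job_D:*/4}
Op 9: register job_B */2 -> active={job_A:*/5, job_B:*/2, job_D:*/4}
Op 10: unregister job_A -> active={job_B:*/2, job_D:*/4}
Op 11: unregister job_B -> active={job_D:*/4}
Final interval of job_D = 4
Next fire of job_D after T=237: (237//4+1)*4 = 240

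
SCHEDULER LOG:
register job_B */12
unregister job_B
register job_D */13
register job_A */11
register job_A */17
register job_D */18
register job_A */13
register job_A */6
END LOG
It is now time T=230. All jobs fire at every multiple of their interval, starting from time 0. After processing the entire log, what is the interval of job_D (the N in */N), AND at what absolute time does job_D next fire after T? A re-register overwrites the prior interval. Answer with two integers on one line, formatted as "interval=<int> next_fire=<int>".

Answer: interval=18 next_fire=234

Derivation:
Op 1: register job_B */12 -> active={job_B:*/12}
Op 2: unregister job_B -> active={}
Op 3: register job_D */13 -> active={job_D:*/13}
Op 4: register job_A */11 -> active={job_A:*/11, job_D:*/13}
Op 5: register job_A */17 -> active={job_A:*/17, job_D:*/13}
Op 6: register job_D */18 -> active={job_A:*/17, job_D:*/18}
Op 7: register job_A */13 -> active={job_A:*/13, job_D:*/18}
Op 8: register job_A */6 -> active={job_A:*/6, job_D:*/18}
Final interval of job_D = 18
Next fire of job_D after T=230: (230//18+1)*18 = 234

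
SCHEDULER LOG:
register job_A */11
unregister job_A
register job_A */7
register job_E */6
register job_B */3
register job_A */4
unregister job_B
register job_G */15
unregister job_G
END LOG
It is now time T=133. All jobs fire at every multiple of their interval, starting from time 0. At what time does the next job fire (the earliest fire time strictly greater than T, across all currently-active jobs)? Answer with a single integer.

Op 1: register job_A */11 -> active={job_A:*/11}
Op 2: unregister job_A -> active={}
Op 3: register job_A */7 -> active={job_A:*/7}
Op 4: register job_E */6 -> active={job_A:*/7, job_E:*/6}
Op 5: register job_B */3 -> active={job_A:*/7, job_B:*/3, job_E:*/6}
Op 6: register job_A */4 -> active={job_A:*/4, job_B:*/3, job_E:*/6}
Op 7: unregister job_B -> active={job_A:*/4, job_E:*/6}
Op 8: register job_G */15 -> active={job_A:*/4, job_E:*/6, job_G:*/15}
Op 9: unregister job_G -> active={job_A:*/4, job_E:*/6}
  job_A: interval 4, next fire after T=133 is 136
  job_E: interval 6, next fire after T=133 is 138
Earliest fire time = 136 (job job_A)

Answer: 136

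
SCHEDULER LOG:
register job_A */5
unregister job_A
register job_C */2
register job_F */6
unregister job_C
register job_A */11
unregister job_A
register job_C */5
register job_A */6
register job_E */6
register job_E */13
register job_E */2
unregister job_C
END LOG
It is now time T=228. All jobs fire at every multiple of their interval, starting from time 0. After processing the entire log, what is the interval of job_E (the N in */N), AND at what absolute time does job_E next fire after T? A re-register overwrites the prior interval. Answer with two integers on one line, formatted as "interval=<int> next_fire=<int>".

Answer: interval=2 next_fire=230

Derivation:
Op 1: register job_A */5 -> active={job_A:*/5}
Op 2: unregister job_A -> active={}
Op 3: register job_C */2 -> active={job_C:*/2}
Op 4: register job_F */6 -> active={job_C:*/2, job_F:*/6}
Op 5: unregister job_C -> active={job_F:*/6}
Op 6: register job_A */11 -> active={job_A:*/11, job_F:*/6}
Op 7: unregister job_A -> active={job_F:*/6}
Op 8: register job_C */5 -> active={job_C:*/5, job_F:*/6}
Op 9: register job_A */6 -> active={job_A:*/6, job_C:*/5, job_F:*/6}
Op 10: register job_E */6 -> active={job_A:*/6, job_C:*/5, job_E:*/6, job_F:*/6}
Op 11: register job_E */13 -> active={job_A:*/6, job_C:*/5, job_E:*/13, job_F:*/6}
Op 12: register job_E */2 -> active={job_A:*/6, job_C:*/5, job_E:*/2, job_F:*/6}
Op 13: unregister job_C -> active={job_A:*/6, job_E:*/2, job_F:*/6}
Final interval of job_E = 2
Next fire of job_E after T=228: (228//2+1)*2 = 230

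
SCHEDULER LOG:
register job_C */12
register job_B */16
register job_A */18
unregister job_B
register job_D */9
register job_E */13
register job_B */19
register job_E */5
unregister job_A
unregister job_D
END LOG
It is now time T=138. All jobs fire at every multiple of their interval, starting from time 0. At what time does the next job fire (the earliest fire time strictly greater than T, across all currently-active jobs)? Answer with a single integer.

Op 1: register job_C */12 -> active={job_C:*/12}
Op 2: register job_B */16 -> active={job_B:*/16, job_C:*/12}
Op 3: register job_A */18 -> active={job_A:*/18, job_B:*/16, job_C:*/12}
Op 4: unregister job_B -> active={job_A:*/18, job_C:*/12}
Op 5: register job_D */9 -> active={job_A:*/18, job_C:*/12, job_D:*/9}
Op 6: register job_E */13 -> active={job_A:*/18, job_C:*/12, job_D:*/9, job_E:*/13}
Op 7: register job_B */19 -> active={job_A:*/18, job_B:*/19, job_C:*/12, job_D:*/9, job_E:*/13}
Op 8: register job_E */5 -> active={job_A:*/18, job_B:*/19, job_C:*/12, job_D:*/9, job_E:*/5}
Op 9: unregister job_A -> active={job_B:*/19, job_C:*/12, job_D:*/9, job_E:*/5}
Op 10: unregister job_D -> active={job_B:*/19, job_C:*/12, job_E:*/5}
  job_B: interval 19, next fire after T=138 is 152
  job_C: interval 12, next fire after T=138 is 144
  job_E: interval 5, next fire after T=138 is 140
Earliest fire time = 140 (job job_E)

Answer: 140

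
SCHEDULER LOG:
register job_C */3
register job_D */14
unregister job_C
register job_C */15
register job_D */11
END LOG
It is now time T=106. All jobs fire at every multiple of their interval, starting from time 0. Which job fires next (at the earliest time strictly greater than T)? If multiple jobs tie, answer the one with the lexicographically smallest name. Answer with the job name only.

Op 1: register job_C */3 -> active={job_C:*/3}
Op 2: register job_D */14 -> active={job_C:*/3, job_D:*/14}
Op 3: unregister job_C -> active={job_D:*/14}
Op 4: register job_C */15 -> active={job_C:*/15, job_D:*/14}
Op 5: register job_D */11 -> active={job_C:*/15, job_D:*/11}
  job_C: interval 15, next fire after T=106 is 120
  job_D: interval 11, next fire after T=106 is 110
Earliest = 110, winner (lex tiebreak) = job_D

Answer: job_D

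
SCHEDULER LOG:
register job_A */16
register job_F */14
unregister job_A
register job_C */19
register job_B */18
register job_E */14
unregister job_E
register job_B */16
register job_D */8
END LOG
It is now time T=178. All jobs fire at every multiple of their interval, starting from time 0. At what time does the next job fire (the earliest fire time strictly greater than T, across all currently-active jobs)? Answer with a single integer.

Op 1: register job_A */16 -> active={job_A:*/16}
Op 2: register job_F */14 -> active={job_A:*/16, job_F:*/14}
Op 3: unregister job_A -> active={job_F:*/14}
Op 4: register job_C */19 -> active={job_C:*/19, job_F:*/14}
Op 5: register job_B */18 -> active={job_B:*/18, job_C:*/19, job_F:*/14}
Op 6: register job_E */14 -> active={job_B:*/18, job_C:*/19, job_E:*/14, job_F:*/14}
Op 7: unregister job_E -> active={job_B:*/18, job_C:*/19, job_F:*/14}
Op 8: register job_B */16 -> active={job_B:*/16, job_C:*/19, job_F:*/14}
Op 9: register job_D */8 -> active={job_B:*/16, job_C:*/19, job_D:*/8, job_F:*/14}
  job_B: interval 16, next fire after T=178 is 192
  job_C: interval 19, next fire after T=178 is 190
  job_D: interval 8, next fire after T=178 is 184
  job_F: interval 14, next fire after T=178 is 182
Earliest fire time = 182 (job job_F)

Answer: 182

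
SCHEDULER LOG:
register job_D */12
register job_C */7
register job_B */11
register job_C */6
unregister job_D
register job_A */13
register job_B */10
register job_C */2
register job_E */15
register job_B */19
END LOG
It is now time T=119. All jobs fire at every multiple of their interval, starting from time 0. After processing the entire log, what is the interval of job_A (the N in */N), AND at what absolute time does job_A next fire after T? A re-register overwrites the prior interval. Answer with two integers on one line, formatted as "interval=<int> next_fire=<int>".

Answer: interval=13 next_fire=130

Derivation:
Op 1: register job_D */12 -> active={job_D:*/12}
Op 2: register job_C */7 -> active={job_C:*/7, job_D:*/12}
Op 3: register job_B */11 -> active={job_B:*/11, job_C:*/7, job_D:*/12}
Op 4: register job_C */6 -> active={job_B:*/11, job_C:*/6, job_D:*/12}
Op 5: unregister job_D -> active={job_B:*/11, job_C:*/6}
Op 6: register job_A */13 -> active={job_A:*/13, job_B:*/11, job_C:*/6}
Op 7: register job_B */10 -> active={job_A:*/13, job_B:*/10, job_C:*/6}
Op 8: register job_C */2 -> active={job_A:*/13, job_B:*/10, job_C:*/2}
Op 9: register job_E */15 -> active={job_A:*/13, job_B:*/10, job_C:*/2, job_E:*/15}
Op 10: register job_B */19 -> active={job_A:*/13, job_B:*/19, job_C:*/2, job_E:*/15}
Final interval of job_A = 13
Next fire of job_A after T=119: (119//13+1)*13 = 130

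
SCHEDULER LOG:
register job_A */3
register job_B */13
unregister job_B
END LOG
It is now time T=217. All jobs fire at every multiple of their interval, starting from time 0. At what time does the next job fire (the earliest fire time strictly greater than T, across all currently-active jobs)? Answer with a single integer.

Answer: 219

Derivation:
Op 1: register job_A */3 -> active={job_A:*/3}
Op 2: register job_B */13 -> active={job_A:*/3, job_B:*/13}
Op 3: unregister job_B -> active={job_A:*/3}
  job_A: interval 3, next fire after T=217 is 219
Earliest fire time = 219 (job job_A)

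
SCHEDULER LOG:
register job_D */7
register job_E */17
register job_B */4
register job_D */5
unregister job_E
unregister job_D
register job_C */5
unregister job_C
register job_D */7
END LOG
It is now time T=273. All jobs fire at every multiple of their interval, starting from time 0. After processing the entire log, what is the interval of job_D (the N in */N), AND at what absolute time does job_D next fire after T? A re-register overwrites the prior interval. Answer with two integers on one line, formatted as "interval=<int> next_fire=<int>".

Answer: interval=7 next_fire=280

Derivation:
Op 1: register job_D */7 -> active={job_D:*/7}
Op 2: register job_E */17 -> active={job_D:*/7, job_E:*/17}
Op 3: register job_B */4 -> active={job_B:*/4, job_D:*/7, job_E:*/17}
Op 4: register job_D */5 -> active={job_B:*/4, job_D:*/5, job_E:*/17}
Op 5: unregister job_E -> active={job_B:*/4, job_D:*/5}
Op 6: unregister job_D -> active={job_B:*/4}
Op 7: register job_C */5 -> active={job_B:*/4, job_C:*/5}
Op 8: unregister job_C -> active={job_B:*/4}
Op 9: register job_D */7 -> active={job_B:*/4, job_D:*/7}
Final interval of job_D = 7
Next fire of job_D after T=273: (273//7+1)*7 = 280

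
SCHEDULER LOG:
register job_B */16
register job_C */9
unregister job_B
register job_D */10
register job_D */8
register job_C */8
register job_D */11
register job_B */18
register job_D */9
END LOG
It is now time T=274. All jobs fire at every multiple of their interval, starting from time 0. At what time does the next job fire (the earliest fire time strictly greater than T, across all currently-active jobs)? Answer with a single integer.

Answer: 279

Derivation:
Op 1: register job_B */16 -> active={job_B:*/16}
Op 2: register job_C */9 -> active={job_B:*/16, job_C:*/9}
Op 3: unregister job_B -> active={job_C:*/9}
Op 4: register job_D */10 -> active={job_C:*/9, job_D:*/10}
Op 5: register job_D */8 -> active={job_C:*/9, job_D:*/8}
Op 6: register job_C */8 -> active={job_C:*/8, job_D:*/8}
Op 7: register job_D */11 -> active={job_C:*/8, job_D:*/11}
Op 8: register job_B */18 -> active={job_B:*/18, job_C:*/8, job_D:*/11}
Op 9: register job_D */9 -> active={job_B:*/18, job_C:*/8, job_D:*/9}
  job_B: interval 18, next fire after T=274 is 288
  job_C: interval 8, next fire after T=274 is 280
  job_D: interval 9, next fire after T=274 is 279
Earliest fire time = 279 (job job_D)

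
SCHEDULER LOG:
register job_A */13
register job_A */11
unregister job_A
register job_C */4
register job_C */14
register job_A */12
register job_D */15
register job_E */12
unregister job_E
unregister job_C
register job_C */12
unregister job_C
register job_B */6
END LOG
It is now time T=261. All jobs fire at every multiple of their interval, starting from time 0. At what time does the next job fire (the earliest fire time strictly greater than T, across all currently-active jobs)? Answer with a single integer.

Op 1: register job_A */13 -> active={job_A:*/13}
Op 2: register job_A */11 -> active={job_A:*/11}
Op 3: unregister job_A -> active={}
Op 4: register job_C */4 -> active={job_C:*/4}
Op 5: register job_C */14 -> active={job_C:*/14}
Op 6: register job_A */12 -> active={job_A:*/12, job_C:*/14}
Op 7: register job_D */15 -> active={job_A:*/12, job_C:*/14, job_D:*/15}
Op 8: register job_E */12 -> active={job_A:*/12, job_C:*/14, job_D:*/15, job_E:*/12}
Op 9: unregister job_E -> active={job_A:*/12, job_C:*/14, job_D:*/15}
Op 10: unregister job_C -> active={job_A:*/12, job_D:*/15}
Op 11: register job_C */12 -> active={job_A:*/12, job_C:*/12, job_D:*/15}
Op 12: unregister job_C -> active={job_A:*/12, job_D:*/15}
Op 13: register job_B */6 -> active={job_A:*/12, job_B:*/6, job_D:*/15}
  job_A: interval 12, next fire after T=261 is 264
  job_B: interval 6, next fire after T=261 is 264
  job_D: interval 15, next fire after T=261 is 270
Earliest fire time = 264 (job job_A)

Answer: 264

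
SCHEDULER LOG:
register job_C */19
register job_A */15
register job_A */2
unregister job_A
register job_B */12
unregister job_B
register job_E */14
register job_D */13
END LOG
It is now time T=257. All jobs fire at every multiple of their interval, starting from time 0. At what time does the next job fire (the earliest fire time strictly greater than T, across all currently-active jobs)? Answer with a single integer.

Answer: 260

Derivation:
Op 1: register job_C */19 -> active={job_C:*/19}
Op 2: register job_A */15 -> active={job_A:*/15, job_C:*/19}
Op 3: register job_A */2 -> active={job_A:*/2, job_C:*/19}
Op 4: unregister job_A -> active={job_C:*/19}
Op 5: register job_B */12 -> active={job_B:*/12, job_C:*/19}
Op 6: unregister job_B -> active={job_C:*/19}
Op 7: register job_E */14 -> active={job_C:*/19, job_E:*/14}
Op 8: register job_D */13 -> active={job_C:*/19, job_D:*/13, job_E:*/14}
  job_C: interval 19, next fire after T=257 is 266
  job_D: interval 13, next fire after T=257 is 260
  job_E: interval 14, next fire after T=257 is 266
Earliest fire time = 260 (job job_D)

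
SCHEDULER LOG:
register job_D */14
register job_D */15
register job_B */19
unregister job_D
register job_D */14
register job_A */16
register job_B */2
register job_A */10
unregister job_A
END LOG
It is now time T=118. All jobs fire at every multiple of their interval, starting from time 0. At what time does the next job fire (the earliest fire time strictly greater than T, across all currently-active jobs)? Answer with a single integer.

Answer: 120

Derivation:
Op 1: register job_D */14 -> active={job_D:*/14}
Op 2: register job_D */15 -> active={job_D:*/15}
Op 3: register job_B */19 -> active={job_B:*/19, job_D:*/15}
Op 4: unregister job_D -> active={job_B:*/19}
Op 5: register job_D */14 -> active={job_B:*/19, job_D:*/14}
Op 6: register job_A */16 -> active={job_A:*/16, job_B:*/19, job_D:*/14}
Op 7: register job_B */2 -> active={job_A:*/16, job_B:*/2, job_D:*/14}
Op 8: register job_A */10 -> active={job_A:*/10, job_B:*/2, job_D:*/14}
Op 9: unregister job_A -> active={job_B:*/2, job_D:*/14}
  job_B: interval 2, next fire after T=118 is 120
  job_D: interval 14, next fire after T=118 is 126
Earliest fire time = 120 (job job_B)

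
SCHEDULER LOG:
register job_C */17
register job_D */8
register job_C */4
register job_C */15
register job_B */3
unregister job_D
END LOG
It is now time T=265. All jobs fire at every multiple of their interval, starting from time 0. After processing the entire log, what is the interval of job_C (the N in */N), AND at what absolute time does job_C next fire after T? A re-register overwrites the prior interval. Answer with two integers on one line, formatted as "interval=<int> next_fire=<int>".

Op 1: register job_C */17 -> active={job_C:*/17}
Op 2: register job_D */8 -> active={job_C:*/17, job_D:*/8}
Op 3: register job_C */4 -> active={job_C:*/4, job_D:*/8}
Op 4: register job_C */15 -> active={job_C:*/15, job_D:*/8}
Op 5: register job_B */3 -> active={job_B:*/3, job_C:*/15, job_D:*/8}
Op 6: unregister job_D -> active={job_B:*/3, job_C:*/15}
Final interval of job_C = 15
Next fire of job_C after T=265: (265//15+1)*15 = 270

Answer: interval=15 next_fire=270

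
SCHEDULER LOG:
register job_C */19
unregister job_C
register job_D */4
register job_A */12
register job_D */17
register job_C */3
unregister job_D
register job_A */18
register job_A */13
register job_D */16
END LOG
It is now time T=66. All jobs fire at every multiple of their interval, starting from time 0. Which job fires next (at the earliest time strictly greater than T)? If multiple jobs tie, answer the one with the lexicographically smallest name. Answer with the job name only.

Answer: job_C

Derivation:
Op 1: register job_C */19 -> active={job_C:*/19}
Op 2: unregister job_C -> active={}
Op 3: register job_D */4 -> active={job_D:*/4}
Op 4: register job_A */12 -> active={job_A:*/12, job_D:*/4}
Op 5: register job_D */17 -> active={job_A:*/12, job_D:*/17}
Op 6: register job_C */3 -> active={job_A:*/12, job_C:*/3, job_D:*/17}
Op 7: unregister job_D -> active={job_A:*/12, job_C:*/3}
Op 8: register job_A */18 -> active={job_A:*/18, job_C:*/3}
Op 9: register job_A */13 -> active={job_A:*/13, job_C:*/3}
Op 10: register job_D */16 -> active={job_A:*/13, job_C:*/3, job_D:*/16}
  job_A: interval 13, next fire after T=66 is 78
  job_C: interval 3, next fire after T=66 is 69
  job_D: interval 16, next fire after T=66 is 80
Earliest = 69, winner (lex tiebreak) = job_C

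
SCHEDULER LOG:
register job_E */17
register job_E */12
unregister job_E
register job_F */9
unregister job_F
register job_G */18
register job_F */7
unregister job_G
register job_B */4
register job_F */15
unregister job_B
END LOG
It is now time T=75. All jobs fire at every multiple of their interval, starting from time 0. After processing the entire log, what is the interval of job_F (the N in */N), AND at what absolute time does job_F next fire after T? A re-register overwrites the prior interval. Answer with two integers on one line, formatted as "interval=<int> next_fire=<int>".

Answer: interval=15 next_fire=90

Derivation:
Op 1: register job_E */17 -> active={job_E:*/17}
Op 2: register job_E */12 -> active={job_E:*/12}
Op 3: unregister job_E -> active={}
Op 4: register job_F */9 -> active={job_F:*/9}
Op 5: unregister job_F -> active={}
Op 6: register job_G */18 -> active={job_G:*/18}
Op 7: register job_F */7 -> active={job_F:*/7, job_G:*/18}
Op 8: unregister job_G -> active={job_F:*/7}
Op 9: register job_B */4 -> active={job_B:*/4, job_F:*/7}
Op 10: register job_F */15 -> active={job_B:*/4, job_F:*/15}
Op 11: unregister job_B -> active={job_F:*/15}
Final interval of job_F = 15
Next fire of job_F after T=75: (75//15+1)*15 = 90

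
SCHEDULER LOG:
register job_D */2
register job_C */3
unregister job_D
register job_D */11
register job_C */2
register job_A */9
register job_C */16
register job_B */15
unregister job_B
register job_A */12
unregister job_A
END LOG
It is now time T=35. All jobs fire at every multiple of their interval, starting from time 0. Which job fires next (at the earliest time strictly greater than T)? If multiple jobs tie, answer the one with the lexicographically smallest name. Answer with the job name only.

Op 1: register job_D */2 -> active={job_D:*/2}
Op 2: register job_C */3 -> active={job_C:*/3, job_D:*/2}
Op 3: unregister job_D -> active={job_C:*/3}
Op 4: register job_D */11 -> active={job_C:*/3, job_D:*/11}
Op 5: register job_C */2 -> active={job_C:*/2, job_D:*/11}
Op 6: register job_A */9 -> active={job_A:*/9, job_C:*/2, job_D:*/11}
Op 7: register job_C */16 -> active={job_A:*/9, job_C:*/16, job_D:*/11}
Op 8: register job_B */15 -> active={job_A:*/9, job_B:*/15, job_C:*/16, job_D:*/11}
Op 9: unregister job_B -> active={job_A:*/9, job_C:*/16, job_D:*/11}
Op 10: register job_A */12 -> active={job_A:*/12, job_C:*/16, job_D:*/11}
Op 11: unregister job_A -> active={job_C:*/16, job_D:*/11}
  job_C: interval 16, next fire after T=35 is 48
  job_D: interval 11, next fire after T=35 is 44
Earliest = 44, winner (lex tiebreak) = job_D

Answer: job_D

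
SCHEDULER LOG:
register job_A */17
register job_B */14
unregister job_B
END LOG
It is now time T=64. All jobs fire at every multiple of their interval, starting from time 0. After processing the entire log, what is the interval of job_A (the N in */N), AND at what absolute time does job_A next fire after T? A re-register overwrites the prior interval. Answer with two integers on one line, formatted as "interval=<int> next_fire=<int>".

Op 1: register job_A */17 -> active={job_A:*/17}
Op 2: register job_B */14 -> active={job_A:*/17, job_B:*/14}
Op 3: unregister job_B -> active={job_A:*/17}
Final interval of job_A = 17
Next fire of job_A after T=64: (64//17+1)*17 = 68

Answer: interval=17 next_fire=68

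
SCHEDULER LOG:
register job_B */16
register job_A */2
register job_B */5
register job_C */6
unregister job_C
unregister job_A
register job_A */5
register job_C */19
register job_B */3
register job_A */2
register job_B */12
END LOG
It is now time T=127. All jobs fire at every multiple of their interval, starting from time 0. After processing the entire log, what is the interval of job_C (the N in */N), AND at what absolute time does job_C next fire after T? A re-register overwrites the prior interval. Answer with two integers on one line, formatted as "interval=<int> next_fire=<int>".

Answer: interval=19 next_fire=133

Derivation:
Op 1: register job_B */16 -> active={job_B:*/16}
Op 2: register job_A */2 -> active={job_A:*/2, job_B:*/16}
Op 3: register job_B */5 -> active={job_A:*/2, job_B:*/5}
Op 4: register job_C */6 -> active={job_A:*/2, job_B:*/5, job_C:*/6}
Op 5: unregister job_C -> active={job_A:*/2, job_B:*/5}
Op 6: unregister job_A -> active={job_B:*/5}
Op 7: register job_A */5 -> active={job_A:*/5, job_B:*/5}
Op 8: register job_C */19 -> active={job_A:*/5, job_B:*/5, job_C:*/19}
Op 9: register job_B */3 -> active={job_A:*/5, job_B:*/3, job_C:*/19}
Op 10: register job_A */2 -> active={job_A:*/2, job_B:*/3, job_C:*/19}
Op 11: register job_B */12 -> active={job_A:*/2, job_B:*/12, job_C:*/19}
Final interval of job_C = 19
Next fire of job_C after T=127: (127//19+1)*19 = 133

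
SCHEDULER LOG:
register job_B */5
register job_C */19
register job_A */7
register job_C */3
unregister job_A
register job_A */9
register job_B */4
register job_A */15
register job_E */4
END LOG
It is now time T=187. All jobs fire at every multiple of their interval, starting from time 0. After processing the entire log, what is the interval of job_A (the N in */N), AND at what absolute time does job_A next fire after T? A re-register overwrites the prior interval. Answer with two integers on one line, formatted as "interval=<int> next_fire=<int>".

Op 1: register job_B */5 -> active={job_B:*/5}
Op 2: register job_C */19 -> active={job_B:*/5, job_C:*/19}
Op 3: register job_A */7 -> active={job_A:*/7, job_B:*/5, job_C:*/19}
Op 4: register job_C */3 -> active={job_A:*/7, job_B:*/5, job_C:*/3}
Op 5: unregister job_A -> active={job_B:*/5, job_C:*/3}
Op 6: register job_A */9 -> active={job_A:*/9, job_B:*/5, job_C:*/3}
Op 7: register job_B */4 -> active={job_A:*/9, job_B:*/4, job_C:*/3}
Op 8: register job_A */15 -> active={job_A:*/15, job_B:*/4, job_C:*/3}
Op 9: register job_E */4 -> active={job_A:*/15, job_B:*/4, job_C:*/3, job_E:*/4}
Final interval of job_A = 15
Next fire of job_A after T=187: (187//15+1)*15 = 195

Answer: interval=15 next_fire=195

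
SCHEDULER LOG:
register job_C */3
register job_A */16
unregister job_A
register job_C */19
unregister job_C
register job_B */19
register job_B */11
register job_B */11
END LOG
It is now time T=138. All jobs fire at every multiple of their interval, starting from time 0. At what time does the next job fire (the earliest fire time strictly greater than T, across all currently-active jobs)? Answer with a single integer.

Op 1: register job_C */3 -> active={job_C:*/3}
Op 2: register job_A */16 -> active={job_A:*/16, job_C:*/3}
Op 3: unregister job_A -> active={job_C:*/3}
Op 4: register job_C */19 -> active={job_C:*/19}
Op 5: unregister job_C -> active={}
Op 6: register job_B */19 -> active={job_B:*/19}
Op 7: register job_B */11 -> active={job_B:*/11}
Op 8: register job_B */11 -> active={job_B:*/11}
  job_B: interval 11, next fire after T=138 is 143
Earliest fire time = 143 (job job_B)

Answer: 143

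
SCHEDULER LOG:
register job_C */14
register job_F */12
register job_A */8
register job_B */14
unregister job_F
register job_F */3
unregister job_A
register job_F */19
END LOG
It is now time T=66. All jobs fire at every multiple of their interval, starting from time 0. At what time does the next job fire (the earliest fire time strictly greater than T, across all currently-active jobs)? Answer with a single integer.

Answer: 70

Derivation:
Op 1: register job_C */14 -> active={job_C:*/14}
Op 2: register job_F */12 -> active={job_C:*/14, job_F:*/12}
Op 3: register job_A */8 -> active={job_A:*/8, job_C:*/14, job_F:*/12}
Op 4: register job_B */14 -> active={job_A:*/8, job_B:*/14, job_C:*/14, job_F:*/12}
Op 5: unregister job_F -> active={job_A:*/8, job_B:*/14, job_C:*/14}
Op 6: register job_F */3 -> active={job_A:*/8, job_B:*/14, job_C:*/14, job_F:*/3}
Op 7: unregister job_A -> active={job_B:*/14, job_C:*/14, job_F:*/3}
Op 8: register job_F */19 -> active={job_B:*/14, job_C:*/14, job_F:*/19}
  job_B: interval 14, next fire after T=66 is 70
  job_C: interval 14, next fire after T=66 is 70
  job_F: interval 19, next fire after T=66 is 76
Earliest fire time = 70 (job job_B)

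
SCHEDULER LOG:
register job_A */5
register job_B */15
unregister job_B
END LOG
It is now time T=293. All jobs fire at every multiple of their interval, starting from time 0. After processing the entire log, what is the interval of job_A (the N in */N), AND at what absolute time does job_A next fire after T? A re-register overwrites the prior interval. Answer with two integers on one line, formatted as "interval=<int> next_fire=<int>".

Op 1: register job_A */5 -> active={job_A:*/5}
Op 2: register job_B */15 -> active={job_A:*/5, job_B:*/15}
Op 3: unregister job_B -> active={job_A:*/5}
Final interval of job_A = 5
Next fire of job_A after T=293: (293//5+1)*5 = 295

Answer: interval=5 next_fire=295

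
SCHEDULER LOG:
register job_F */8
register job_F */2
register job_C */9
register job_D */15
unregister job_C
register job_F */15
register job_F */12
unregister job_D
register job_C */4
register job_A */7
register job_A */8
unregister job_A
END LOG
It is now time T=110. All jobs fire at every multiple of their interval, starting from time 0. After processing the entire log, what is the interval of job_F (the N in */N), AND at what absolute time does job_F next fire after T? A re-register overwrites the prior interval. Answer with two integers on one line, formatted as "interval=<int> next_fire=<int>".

Answer: interval=12 next_fire=120

Derivation:
Op 1: register job_F */8 -> active={job_F:*/8}
Op 2: register job_F */2 -> active={job_F:*/2}
Op 3: register job_C */9 -> active={job_C:*/9, job_F:*/2}
Op 4: register job_D */15 -> active={job_C:*/9, job_D:*/15, job_F:*/2}
Op 5: unregister job_C -> active={job_D:*/15, job_F:*/2}
Op 6: register job_F */15 -> active={job_D:*/15, job_F:*/15}
Op 7: register job_F */12 -> active={job_D:*/15, job_F:*/12}
Op 8: unregister job_D -> active={job_F:*/12}
Op 9: register job_C */4 -> active={job_C:*/4, job_F:*/12}
Op 10: register job_A */7 -> active={job_A:*/7, job_C:*/4, job_F:*/12}
Op 11: register job_A */8 -> active={job_A:*/8, job_C:*/4, job_F:*/12}
Op 12: unregister job_A -> active={job_C:*/4, job_F:*/12}
Final interval of job_F = 12
Next fire of job_F after T=110: (110//12+1)*12 = 120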